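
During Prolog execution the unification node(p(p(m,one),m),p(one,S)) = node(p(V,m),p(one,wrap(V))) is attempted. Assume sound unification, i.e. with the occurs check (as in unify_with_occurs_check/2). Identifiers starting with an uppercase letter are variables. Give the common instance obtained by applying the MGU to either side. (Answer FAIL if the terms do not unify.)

Decompose node/2: p(p(m,one),m) = p(V,m),  p(one,S) = p(one,wrap(V)).
Decompose p/2: p(m,one) = V,  m = m.
Bind V := p(m,one); substituting into the one remaining equation that mentions V gives: p(one,S) = p(one,wrap(p(m,one))).
Delete trivial equation m = m.
Decompose p/2: one = one,  S = wrap(p(m,one)).
Delete trivial equation one = one.
Bind S := wrap(p(m,one)).
Applying the MGU to either side gives node(p(p(m,one),m),p(one,wrap(p(m,one)))).

node(p(p(m,one),m),p(one,wrap(p(m,one))))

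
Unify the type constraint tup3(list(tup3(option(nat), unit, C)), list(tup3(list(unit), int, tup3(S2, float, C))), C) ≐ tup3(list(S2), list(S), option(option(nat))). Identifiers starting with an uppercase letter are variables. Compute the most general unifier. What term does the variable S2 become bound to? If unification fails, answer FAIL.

Decompose tup3/3: list(tup3(option(nat), unit, C)) ≐ list(S2),  list(tup3(list(unit), int, tup3(S2, float, C))) ≐ list(S),  C ≐ option(option(nat)).
Decompose list/1: tup3(option(nat), unit, C) ≐ S2.
Bind S2 := tup3(option(nat), unit, C); substituting into the one remaining equation that mentions S2 gives: list(tup3(list(unit), int, tup3(tup3(option(nat), unit, C), float, C))) ≐ list(S).
Decompose list/1: tup3(list(unit), int, tup3(tup3(option(nat), unit, C), float, C)) ≐ S.
Bind S := tup3(list(unit), int, tup3(tup3(option(nat), unit, C), float, C)); no other remaining equation mentions S.
Bind C := option(option(nat)). Substituting into the earlier bindings gives S2 := tup3(option(nat), unit, option(option(nat))), S := tup3(list(unit), int, tup3(tup3(option(nat), unit, option(option(nat))), float, option(option(nat)))).
MGU = { S2 := tup3(option(nat), unit, option(option(nat))), S := tup3(list(unit), int, tup3(tup3(option(nat), unit, option(option(nat))), float, option(option(nat)))), C := option(option(nat)) }, so S2 := tup3(option(nat), unit, option(option(nat))).

tup3(option(nat), unit, option(option(nat)))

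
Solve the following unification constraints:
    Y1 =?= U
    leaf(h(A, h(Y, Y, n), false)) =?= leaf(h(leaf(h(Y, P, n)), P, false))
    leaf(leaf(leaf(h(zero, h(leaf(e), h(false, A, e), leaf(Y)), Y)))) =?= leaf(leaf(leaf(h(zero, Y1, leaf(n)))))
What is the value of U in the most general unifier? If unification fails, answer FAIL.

h(leaf(e), h(false, leaf(h(leaf(n), h(leaf(n), leaf(n), n), n)), e), leaf(leaf(n)))

Bind Y1 := U; substituting into the one remaining equation that mentions Y1 gives: leaf(leaf(leaf(h(zero, h(leaf(e), h(false, A, e), leaf(Y)), Y)))) =?= leaf(leaf(leaf(h(zero, U, leaf(n))))).
Decompose leaf/1: h(A, h(Y, Y, n), false) =?= h(leaf(h(Y, P, n)), P, false).
Decompose h/3: A =?= leaf(h(Y, P, n)),  h(Y, Y, n) =?= P,  false =?= false.
Bind A := leaf(h(Y, P, n)); substituting into the one remaining equation that mentions A gives: leaf(leaf(leaf(h(zero, h(leaf(e), h(false, leaf(h(Y, P, n)), e), leaf(Y)), Y)))) =?= leaf(leaf(leaf(h(zero, U, leaf(n))))).
Bind P := h(Y, Y, n); substituting into the one remaining equation that mentions P gives: leaf(leaf(leaf(h(zero, h(leaf(e), h(false, leaf(h(Y, h(Y, Y, n), n)), e), leaf(Y)), Y)))) =?= leaf(leaf(leaf(h(zero, U, leaf(n))))). Substituting into the earlier binding gives A := leaf(h(Y, h(Y, Y, n), n)).
Delete trivial equation false =?= false.
Decompose leaf/1: leaf(leaf(h(zero, h(leaf(e), h(false, leaf(h(Y, h(Y, Y, n), n)), e), leaf(Y)), Y))) =?= leaf(leaf(h(zero, U, leaf(n)))).
Decompose leaf/1: leaf(h(zero, h(leaf(e), h(false, leaf(h(Y, h(Y, Y, n), n)), e), leaf(Y)), Y)) =?= leaf(h(zero, U, leaf(n))).
Decompose leaf/1: h(zero, h(leaf(e), h(false, leaf(h(Y, h(Y, Y, n), n)), e), leaf(Y)), Y) =?= h(zero, U, leaf(n)).
Decompose h/3: zero =?= zero,  h(leaf(e), h(false, leaf(h(Y, h(Y, Y, n), n)), e), leaf(Y)) =?= U,  Y =?= leaf(n).
Delete trivial equation zero =?= zero.
Bind U := h(leaf(e), h(false, leaf(h(Y, h(Y, Y, n), n)), e), leaf(Y)); no other remaining equation mentions U. Substituting into the earlier binding gives Y1 := h(leaf(e), h(false, leaf(h(Y, h(Y, Y, n), n)), e), leaf(Y)).
Bind Y := leaf(n). Substituting into the earlier bindings gives Y1 := h(leaf(e), h(false, leaf(h(leaf(n), h(leaf(n), leaf(n), n), n)), e), leaf(leaf(n))), A := leaf(h(leaf(n), h(leaf(n), leaf(n), n), n)), P := h(leaf(n), leaf(n), n), U := h(leaf(e), h(false, leaf(h(leaf(n), h(leaf(n), leaf(n), n), n)), e), leaf(leaf(n))).
MGU = { Y1 ↦ h(leaf(e), h(false, leaf(h(leaf(n), h(leaf(n), leaf(n), n), n)), e), leaf(leaf(n))), A ↦ leaf(h(leaf(n), h(leaf(n), leaf(n), n), n)), P ↦ h(leaf(n), leaf(n), n), U ↦ h(leaf(e), h(false, leaf(h(leaf(n), h(leaf(n), leaf(n), n), n)), e), leaf(leaf(n))), Y ↦ leaf(n) }, so U ↦ h(leaf(e), h(false, leaf(h(leaf(n), h(leaf(n), leaf(n), n), n)), e), leaf(leaf(n))).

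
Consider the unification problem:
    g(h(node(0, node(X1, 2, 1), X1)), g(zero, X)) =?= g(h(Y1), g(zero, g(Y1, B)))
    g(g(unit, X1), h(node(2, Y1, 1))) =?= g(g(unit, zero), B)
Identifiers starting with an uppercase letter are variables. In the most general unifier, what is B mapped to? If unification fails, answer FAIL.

Decompose g/2: h(node(0, node(X1, 2, 1), X1)) =?= h(Y1),  g(zero, X) =?= g(zero, g(Y1, B)).
Decompose h/1: node(0, node(X1, 2, 1), X1) =?= Y1.
Bind Y1 := node(0, node(X1, 2, 1), X1); substituting into the remaining equations gives: g(zero, X) =?= g(zero, g(node(0, node(X1, 2, 1), X1), B)),  g(g(unit, X1), h(node(2, node(0, node(X1, 2, 1), X1), 1))) =?= g(g(unit, zero), B).
Decompose g/2: zero =?= zero,  X =?= g(node(0, node(X1, 2, 1), X1), B).
Delete trivial equation zero =?= zero.
Bind X := g(node(0, node(X1, 2, 1), X1), B); no other remaining equation mentions X.
Decompose g/2: g(unit, X1) =?= g(unit, zero),  h(node(2, node(0, node(X1, 2, 1), X1), 1)) =?= B.
Decompose g/2: unit =?= unit,  X1 =?= zero.
Delete trivial equation unit =?= unit.
Bind X1 := zero; substituting into the remaining equation gives: h(node(2, node(0, node(zero, 2, 1), zero), 1)) =?= B. Substituting into the earlier bindings gives Y1 := node(0, node(zero, 2, 1), zero), X := g(node(0, node(zero, 2, 1), zero), B).
Bind B := h(node(2, node(0, node(zero, 2, 1), zero), 1)). Substituting into the earlier binding gives X := g(node(0, node(zero, 2, 1), zero), h(node(2, node(0, node(zero, 2, 1), zero), 1))).
MGU = { Y1 := node(0, node(zero, 2, 1), zero), X := g(node(0, node(zero, 2, 1), zero), h(node(2, node(0, node(zero, 2, 1), zero), 1))), X1 := zero, B := h(node(2, node(0, node(zero, 2, 1), zero), 1)) }, so B := h(node(2, node(0, node(zero, 2, 1), zero), 1)).

h(node(2, node(0, node(zero, 2, 1), zero), 1))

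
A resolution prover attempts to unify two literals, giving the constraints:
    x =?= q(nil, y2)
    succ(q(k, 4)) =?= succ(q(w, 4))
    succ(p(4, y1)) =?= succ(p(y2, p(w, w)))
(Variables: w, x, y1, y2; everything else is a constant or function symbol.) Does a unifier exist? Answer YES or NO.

Bind x := q(nil, y2); no other remaining equation mentions x.
Decompose succ/1: q(k, 4) =?= q(w, 4).
Decompose q/2: k =?= w,  4 =?= 4.
Bind w := k; substituting into the one remaining equation that mentions w gives: succ(p(4, y1)) =?= succ(p(y2, p(k, k))).
Delete trivial equation 4 =?= 4.
Decompose succ/1: p(4, y1) =?= p(y2, p(k, k)).
Decompose p/2: 4 =?= y2,  y1 =?= p(k, k).
Bind y2 := 4; no other remaining equation mentions y2. Substituting into the earlier binding gives x := q(nil, 4).
Bind y1 := p(k, k).
No equations remain and no clash or occurs-check failure arose, so a unifier exists.

YES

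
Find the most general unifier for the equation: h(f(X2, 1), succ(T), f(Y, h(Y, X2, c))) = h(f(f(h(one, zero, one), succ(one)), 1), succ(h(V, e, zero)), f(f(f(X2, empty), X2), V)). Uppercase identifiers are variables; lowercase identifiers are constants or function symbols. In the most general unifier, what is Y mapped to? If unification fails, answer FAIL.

Decompose h/3: f(X2, 1) = f(f(h(one, zero, one), succ(one)), 1),  succ(T) = succ(h(V, e, zero)),  f(Y, h(Y, X2, c)) = f(f(f(X2, empty), X2), V).
Decompose f/2: X2 = f(h(one, zero, one), succ(one)),  1 = 1.
Bind X2 := f(h(one, zero, one), succ(one)); substituting into the one remaining equation that mentions X2 gives: f(Y, h(Y, f(h(one, zero, one), succ(one)), c)) = f(f(f(f(h(one, zero, one), succ(one)), empty), f(h(one, zero, one), succ(one))), V).
Delete trivial equation 1 = 1.
Decompose succ/1: T = h(V, e, zero).
Bind T := h(V, e, zero); no other remaining equation mentions T.
Decompose f/2: Y = f(f(f(h(one, zero, one), succ(one)), empty), f(h(one, zero, one), succ(one))),  h(Y, f(h(one, zero, one), succ(one)), c) = V.
Bind Y := f(f(f(h(one, zero, one), succ(one)), empty), f(h(one, zero, one), succ(one))); substituting into the remaining equation gives: h(f(f(f(h(one, zero, one), succ(one)), empty), f(h(one, zero, one), succ(one))), f(h(one, zero, one), succ(one)), c) = V.
Bind V := h(f(f(f(h(one, zero, one), succ(one)), empty), f(h(one, zero, one), succ(one))), f(h(one, zero, one), succ(one)), c). Substituting into the earlier binding gives T := h(h(f(f(f(h(one, zero, one), succ(one)), empty), f(h(one, zero, one), succ(one))), f(h(one, zero, one), succ(one)), c), e, zero).
MGU = { X2 := f(h(one, zero, one), succ(one)), T := h(h(f(f(f(h(one, zero, one), succ(one)), empty), f(h(one, zero, one), succ(one))), f(h(one, zero, one), succ(one)), c), e, zero), Y := f(f(f(h(one, zero, one), succ(one)), empty), f(h(one, zero, one), succ(one))), V := h(f(f(f(h(one, zero, one), succ(one)), empty), f(h(one, zero, one), succ(one))), f(h(one, zero, one), succ(one)), c) }, so Y := f(f(f(h(one, zero, one), succ(one)), empty), f(h(one, zero, one), succ(one))).

f(f(f(h(one, zero, one), succ(one)), empty), f(h(one, zero, one), succ(one)))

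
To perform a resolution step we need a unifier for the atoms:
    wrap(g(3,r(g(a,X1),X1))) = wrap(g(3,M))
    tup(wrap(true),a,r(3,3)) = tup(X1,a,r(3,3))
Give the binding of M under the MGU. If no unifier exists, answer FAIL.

r(g(a,wrap(true)),wrap(true))

Decompose wrap/1: g(3,r(g(a,X1),X1)) = g(3,M).
Decompose g/2: 3 = 3,  r(g(a,X1),X1) = M.
Delete trivial equation 3 = 3.
Bind M := r(g(a,X1),X1); no other remaining equation mentions M.
Decompose tup/3: wrap(true) = X1,  a = a,  r(3,3) = r(3,3).
Bind X1 := wrap(true); no other remaining equation mentions X1. Substituting into the earlier binding gives M := r(g(a,wrap(true)),wrap(true)).
Delete trivial equation a = a.
Delete trivial equation r(3,3) = r(3,3).
MGU = { M := r(g(a,wrap(true)),wrap(true)), X1 := wrap(true) }, so M := r(g(a,wrap(true)),wrap(true)).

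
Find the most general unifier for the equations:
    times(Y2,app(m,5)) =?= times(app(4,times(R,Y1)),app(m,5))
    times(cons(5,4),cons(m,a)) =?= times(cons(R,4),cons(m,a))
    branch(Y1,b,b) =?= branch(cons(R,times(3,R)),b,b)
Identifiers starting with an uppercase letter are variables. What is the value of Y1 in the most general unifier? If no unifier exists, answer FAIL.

cons(5,times(3,5))

Decompose times/2: Y2 =?= app(4,times(R,Y1)),  app(m,5) =?= app(m,5).
Bind Y2 := app(4,times(R,Y1)); no other remaining equation mentions Y2.
Delete trivial equation app(m,5) =?= app(m,5).
Decompose times/2: cons(5,4) =?= cons(R,4),  cons(m,a) =?= cons(m,a).
Decompose cons/2: 5 =?= R,  4 =?= 4.
Bind R := 5; substituting into the one remaining equation that mentions R gives: branch(Y1,b,b) =?= branch(cons(5,times(3,5)),b,b). Substituting into the earlier binding gives Y2 := app(4,times(5,Y1)).
Delete trivial equation 4 =?= 4.
Delete trivial equation cons(m,a) =?= cons(m,a).
Decompose branch/3: Y1 =?= cons(5,times(3,5)),  b =?= b,  b =?= b.
Bind Y1 := cons(5,times(3,5)); no other remaining equation mentions Y1. Substituting into the earlier binding gives Y2 := app(4,times(5,cons(5,times(3,5)))).
Delete trivial equation b =?= b.
Delete trivial equation b =?= b.
MGU = { Y2 ↦ app(4,times(5,cons(5,times(3,5)))), R ↦ 5, Y1 ↦ cons(5,times(3,5)) }, so Y1 ↦ cons(5,times(3,5)).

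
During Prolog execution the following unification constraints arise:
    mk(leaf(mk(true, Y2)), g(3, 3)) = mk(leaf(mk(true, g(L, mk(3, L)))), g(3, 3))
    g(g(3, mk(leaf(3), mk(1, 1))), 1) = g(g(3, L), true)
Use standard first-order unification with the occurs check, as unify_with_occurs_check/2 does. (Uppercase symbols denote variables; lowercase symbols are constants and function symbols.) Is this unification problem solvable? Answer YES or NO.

Decompose mk/2: leaf(mk(true, Y2)) = leaf(mk(true, g(L, mk(3, L)))),  g(3, 3) = g(3, 3).
Decompose leaf/1: mk(true, Y2) = mk(true, g(L, mk(3, L))).
Decompose mk/2: true = true,  Y2 = g(L, mk(3, L)).
Delete trivial equation true = true.
Bind Y2 := g(L, mk(3, L)); no other remaining equation mentions Y2.
Delete trivial equation g(3, 3) = g(3, 3).
Decompose g/2: g(3, mk(leaf(3), mk(1, 1))) = g(3, L),  1 = true.
Decompose g/2: 3 = 3,  mk(leaf(3), mk(1, 1)) = L.
Delete trivial equation 3 = 3.
Bind L := mk(leaf(3), mk(1, 1)); no other remaining equation mentions L. Substituting into the earlier binding gives Y2 := g(mk(leaf(3), mk(1, 1)), mk(3, mk(leaf(3), mk(1, 1)))).
Clash: constants 1 and true differ; no unifier exists.

NO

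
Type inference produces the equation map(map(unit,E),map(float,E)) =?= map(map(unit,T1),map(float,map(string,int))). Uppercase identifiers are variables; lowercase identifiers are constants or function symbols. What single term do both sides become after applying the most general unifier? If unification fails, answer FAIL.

map(map(unit,map(string,int)),map(float,map(string,int)))

Decompose map/2: map(unit,E) =?= map(unit,T1),  map(float,E) =?= map(float,map(string,int)).
Decompose map/2: unit =?= unit,  E =?= T1.
Delete trivial equation unit =?= unit.
Bind E := T1; substituting into the remaining equation gives: map(float,T1) =?= map(float,map(string,int)).
Decompose map/2: float =?= float,  T1 =?= map(string,int).
Delete trivial equation float =?= float.
Bind T1 := map(string,int). Substituting into the earlier binding gives E := map(string,int).
Applying the MGU to either side gives map(map(unit,map(string,int)),map(float,map(string,int))).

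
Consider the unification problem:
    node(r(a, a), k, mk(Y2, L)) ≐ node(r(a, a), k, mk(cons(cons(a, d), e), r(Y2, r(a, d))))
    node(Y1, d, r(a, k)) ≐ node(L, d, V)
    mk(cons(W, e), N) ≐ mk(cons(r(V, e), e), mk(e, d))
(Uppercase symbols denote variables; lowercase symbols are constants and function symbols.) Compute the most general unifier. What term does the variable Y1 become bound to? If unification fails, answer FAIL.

Decompose node/3: r(a, a) ≐ r(a, a),  k ≐ k,  mk(Y2, L) ≐ mk(cons(cons(a, d), e), r(Y2, r(a, d))).
Delete trivial equation r(a, a) ≐ r(a, a).
Delete trivial equation k ≐ k.
Decompose mk/2: Y2 ≐ cons(cons(a, d), e),  L ≐ r(Y2, r(a, d)).
Bind Y2 := cons(cons(a, d), e); substituting into the one remaining equation that mentions Y2 gives: L ≐ r(cons(cons(a, d), e), r(a, d)).
Bind L := r(cons(cons(a, d), e), r(a, d)); substituting into the one remaining equation that mentions L gives: node(Y1, d, r(a, k)) ≐ node(r(cons(cons(a, d), e), r(a, d)), d, V).
Decompose node/3: Y1 ≐ r(cons(cons(a, d), e), r(a, d)),  d ≐ d,  r(a, k) ≐ V.
Bind Y1 := r(cons(cons(a, d), e), r(a, d)); no other remaining equation mentions Y1.
Delete trivial equation d ≐ d.
Bind V := r(a, k); substituting into the remaining equation gives: mk(cons(W, e), N) ≐ mk(cons(r(r(a, k), e), e), mk(e, d)).
Decompose mk/2: cons(W, e) ≐ cons(r(r(a, k), e), e),  N ≐ mk(e, d).
Decompose cons/2: W ≐ r(r(a, k), e),  e ≐ e.
Bind W := r(r(a, k), e); no other remaining equation mentions W.
Delete trivial equation e ≐ e.
Bind N := mk(e, d).
MGU = { Y2 -> cons(cons(a, d), e), L -> r(cons(cons(a, d), e), r(a, d)), Y1 -> r(cons(cons(a, d), e), r(a, d)), V -> r(a, k), W -> r(r(a, k), e), N -> mk(e, d) }, so Y1 -> r(cons(cons(a, d), e), r(a, d)).

r(cons(cons(a, d), e), r(a, d))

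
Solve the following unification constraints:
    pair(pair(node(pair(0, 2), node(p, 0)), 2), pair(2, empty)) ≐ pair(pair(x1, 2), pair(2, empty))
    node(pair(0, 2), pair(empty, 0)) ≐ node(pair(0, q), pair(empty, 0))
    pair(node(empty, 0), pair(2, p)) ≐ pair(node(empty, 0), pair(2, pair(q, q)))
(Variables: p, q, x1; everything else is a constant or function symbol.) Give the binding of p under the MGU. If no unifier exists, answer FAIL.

Decompose pair/2: pair(node(pair(0, 2), node(p, 0)), 2) ≐ pair(x1, 2),  pair(2, empty) ≐ pair(2, empty).
Decompose pair/2: node(pair(0, 2), node(p, 0)) ≐ x1,  2 ≐ 2.
Bind x1 := node(pair(0, 2), node(p, 0)); no other remaining equation mentions x1.
Delete trivial equation 2 ≐ 2.
Delete trivial equation pair(2, empty) ≐ pair(2, empty).
Decompose node/2: pair(0, 2) ≐ pair(0, q),  pair(empty, 0) ≐ pair(empty, 0).
Decompose pair/2: 0 ≐ 0,  2 ≐ q.
Delete trivial equation 0 ≐ 0.
Bind q := 2; substituting into the one remaining equation that mentions q gives: pair(node(empty, 0), pair(2, p)) ≐ pair(node(empty, 0), pair(2, pair(2, 2))).
Delete trivial equation pair(empty, 0) ≐ pair(empty, 0).
Decompose pair/2: node(empty, 0) ≐ node(empty, 0),  pair(2, p) ≐ pair(2, pair(2, 2)).
Delete trivial equation node(empty, 0) ≐ node(empty, 0).
Decompose pair/2: 2 ≐ 2,  p ≐ pair(2, 2).
Delete trivial equation 2 ≐ 2.
Bind p := pair(2, 2). Substituting into the earlier binding gives x1 := node(pair(0, 2), node(pair(2, 2), 0)).
MGU = { x1 ↦ node(pair(0, 2), node(pair(2, 2), 0)), q ↦ 2, p ↦ pair(2, 2) }, so p ↦ pair(2, 2).

pair(2, 2)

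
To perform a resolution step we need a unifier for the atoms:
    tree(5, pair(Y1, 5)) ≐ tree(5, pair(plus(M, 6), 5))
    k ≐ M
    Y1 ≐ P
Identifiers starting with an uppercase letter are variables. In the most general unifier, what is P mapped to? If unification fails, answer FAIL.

plus(k, 6)

Decompose tree/2: 5 ≐ 5,  pair(Y1, 5) ≐ pair(plus(M, 6), 5).
Delete trivial equation 5 ≐ 5.
Decompose pair/2: Y1 ≐ plus(M, 6),  5 ≐ 5.
Bind Y1 := plus(M, 6); substituting into the one remaining equation that mentions Y1 gives: plus(M, 6) ≐ P.
Delete trivial equation 5 ≐ 5.
Bind M := k; substituting into the remaining equation gives: plus(k, 6) ≐ P. Substituting into the earlier binding gives Y1 := plus(k, 6).
Bind P := plus(k, 6).
MGU = { Y1 := plus(k, 6), M := k, P := plus(k, 6) }, so P := plus(k, 6).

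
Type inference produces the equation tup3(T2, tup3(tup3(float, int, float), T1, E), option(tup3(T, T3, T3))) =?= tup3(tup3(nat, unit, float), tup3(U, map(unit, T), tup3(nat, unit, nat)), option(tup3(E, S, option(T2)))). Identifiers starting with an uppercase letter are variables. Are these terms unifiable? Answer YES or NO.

YES

Decompose tup3/3: T2 =?= tup3(nat, unit, float),  tup3(tup3(float, int, float), T1, E) =?= tup3(U, map(unit, T), tup3(nat, unit, nat)),  option(tup3(T, T3, T3)) =?= option(tup3(E, S, option(T2))).
Bind T2 := tup3(nat, unit, float); substituting into the one remaining equation that mentions T2 gives: option(tup3(T, T3, T3)) =?= option(tup3(E, S, option(tup3(nat, unit, float)))).
Decompose tup3/3: tup3(float, int, float) =?= U,  T1 =?= map(unit, T),  E =?= tup3(nat, unit, nat).
Bind U := tup3(float, int, float); no other remaining equation mentions U.
Bind T1 := map(unit, T); no other remaining equation mentions T1.
Bind E := tup3(nat, unit, nat); substituting into the remaining equation gives: option(tup3(T, T3, T3)) =?= option(tup3(tup3(nat, unit, nat), S, option(tup3(nat, unit, float)))).
Decompose option/1: tup3(T, T3, T3) =?= tup3(tup3(nat, unit, nat), S, option(tup3(nat, unit, float))).
Decompose tup3/3: T =?= tup3(nat, unit, nat),  T3 =?= S,  T3 =?= option(tup3(nat, unit, float)).
Bind T := tup3(nat, unit, nat); no other remaining equation mentions T. Substituting into the earlier binding gives T1 := map(unit, tup3(nat, unit, nat)).
Bind T3 := S; substituting into the remaining equation gives: S =?= option(tup3(nat, unit, float)).
Bind S := option(tup3(nat, unit, float)). Substituting into the earlier binding gives T3 := option(tup3(nat, unit, float)).
No equations remain and no clash or occurs-check failure arose, so a unifier exists.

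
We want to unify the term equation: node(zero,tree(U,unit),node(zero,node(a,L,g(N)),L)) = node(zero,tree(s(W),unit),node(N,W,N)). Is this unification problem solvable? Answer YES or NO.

YES

Decompose node/3: zero = zero,  tree(U,unit) = tree(s(W),unit),  node(zero,node(a,L,g(N)),L) = node(N,W,N).
Delete trivial equation zero = zero.
Decompose tree/2: U = s(W),  unit = unit.
Bind U := s(W); no other remaining equation mentions U.
Delete trivial equation unit = unit.
Decompose node/3: zero = N,  node(a,L,g(N)) = W,  L = N.
Bind N := zero; substituting into the remaining equations gives: node(a,L,g(zero)) = W,  L = zero.
Bind W := node(a,L,g(zero)); no other remaining equation mentions W. Substituting into the earlier binding gives U := s(node(a,L,g(zero))).
Bind L := zero. Substituting into the earlier bindings gives U := s(node(a,zero,g(zero))), W := node(a,zero,g(zero)).
No equations remain and no clash or occurs-check failure arose, so a unifier exists.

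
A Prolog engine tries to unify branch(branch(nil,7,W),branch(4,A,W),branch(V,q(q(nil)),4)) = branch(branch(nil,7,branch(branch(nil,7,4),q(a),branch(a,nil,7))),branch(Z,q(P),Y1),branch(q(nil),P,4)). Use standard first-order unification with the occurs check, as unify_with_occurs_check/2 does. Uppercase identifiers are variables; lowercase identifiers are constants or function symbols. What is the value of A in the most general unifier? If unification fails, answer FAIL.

q(q(q(nil)))

Decompose branch/3: branch(nil,7,W) = branch(nil,7,branch(branch(nil,7,4),q(a),branch(a,nil,7))),  branch(4,A,W) = branch(Z,q(P),Y1),  branch(V,q(q(nil)),4) = branch(q(nil),P,4).
Decompose branch/3: nil = nil,  7 = 7,  W = branch(branch(nil,7,4),q(a),branch(a,nil,7)).
Delete trivial equation nil = nil.
Delete trivial equation 7 = 7.
Bind W := branch(branch(nil,7,4),q(a),branch(a,nil,7)); substituting into the one remaining equation that mentions W gives: branch(4,A,branch(branch(nil,7,4),q(a),branch(a,nil,7))) = branch(Z,q(P),Y1).
Decompose branch/3: 4 = Z,  A = q(P),  branch(branch(nil,7,4),q(a),branch(a,nil,7)) = Y1.
Bind Z := 4; no other remaining equation mentions Z.
Bind A := q(P); no other remaining equation mentions A.
Bind Y1 := branch(branch(nil,7,4),q(a),branch(a,nil,7)); no other remaining equation mentions Y1.
Decompose branch/3: V = q(nil),  q(q(nil)) = P,  4 = 4.
Bind V := q(nil); no other remaining equation mentions V.
Bind P := q(q(nil)); no other remaining equation mentions P. Substituting into the earlier binding gives A := q(q(q(nil))).
Delete trivial equation 4 = 4.
MGU = { W = branch(branch(nil,7,4),q(a),branch(a,nil,7)), Z = 4, A = q(q(q(nil))), Y1 = branch(branch(nil,7,4),q(a),branch(a,nil,7)), V = q(nil), P = q(q(nil)) }, so A = q(q(q(nil))).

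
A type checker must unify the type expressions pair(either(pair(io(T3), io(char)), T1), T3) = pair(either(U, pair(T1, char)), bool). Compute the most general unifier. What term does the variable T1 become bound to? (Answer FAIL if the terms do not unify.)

Decompose pair/2: either(pair(io(T3), io(char)), T1) = either(U, pair(T1, char)),  T3 = bool.
Decompose either/2: pair(io(T3), io(char)) = U,  T1 = pair(T1, char).
Bind U := pair(io(T3), io(char)); no other remaining equation mentions U.
Occurs check fails: T1 occurs in pair(T1, char); the equation T1 = pair(T1, char) has no finite solution.

FAIL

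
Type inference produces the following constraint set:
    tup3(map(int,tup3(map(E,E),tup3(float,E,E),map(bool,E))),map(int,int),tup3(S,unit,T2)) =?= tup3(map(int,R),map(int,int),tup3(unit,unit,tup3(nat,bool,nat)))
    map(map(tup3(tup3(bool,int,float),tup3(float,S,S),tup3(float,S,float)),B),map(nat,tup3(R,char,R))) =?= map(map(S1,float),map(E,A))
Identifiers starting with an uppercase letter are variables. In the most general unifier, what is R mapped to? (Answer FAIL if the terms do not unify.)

Decompose tup3/3: map(int,tup3(map(E,E),tup3(float,E,E),map(bool,E))) =?= map(int,R),  map(int,int) =?= map(int,int),  tup3(S,unit,T2) =?= tup3(unit,unit,tup3(nat,bool,nat)).
Decompose map/2: int =?= int,  tup3(map(E,E),tup3(float,E,E),map(bool,E)) =?= R.
Delete trivial equation int =?= int.
Bind R := tup3(map(E,E),tup3(float,E,E),map(bool,E)); substituting into the one remaining equation that mentions R gives: map(map(tup3(tup3(bool,int,float),tup3(float,S,S),tup3(float,S,float)),B),map(nat,tup3(tup3(map(E,E),tup3(float,E,E),map(bool,E)),char,tup3(map(E,E),tup3(float,E,E),map(bool,E))))) =?= map(map(S1,float),map(E,A)).
Delete trivial equation map(int,int) =?= map(int,int).
Decompose tup3/3: S =?= unit,  unit =?= unit,  T2 =?= tup3(nat,bool,nat).
Bind S := unit; substituting into the one remaining equation that mentions S gives: map(map(tup3(tup3(bool,int,float),tup3(float,unit,unit),tup3(float,unit,float)),B),map(nat,tup3(tup3(map(E,E),tup3(float,E,E),map(bool,E)),char,tup3(map(E,E),tup3(float,E,E),map(bool,E))))) =?= map(map(S1,float),map(E,A)).
Delete trivial equation unit =?= unit.
Bind T2 := tup3(nat,bool,nat); no other remaining equation mentions T2.
Decompose map/2: map(tup3(tup3(bool,int,float),tup3(float,unit,unit),tup3(float,unit,float)),B) =?= map(S1,float),  map(nat,tup3(tup3(map(E,E),tup3(float,E,E),map(bool,E)),char,tup3(map(E,E),tup3(float,E,E),map(bool,E)))) =?= map(E,A).
Decompose map/2: tup3(tup3(bool,int,float),tup3(float,unit,unit),tup3(float,unit,float)) =?= S1,  B =?= float.
Bind S1 := tup3(tup3(bool,int,float),tup3(float,unit,unit),tup3(float,unit,float)); no other remaining equation mentions S1.
Bind B := float; no other remaining equation mentions B.
Decompose map/2: nat =?= E,  tup3(tup3(map(E,E),tup3(float,E,E),map(bool,E)),char,tup3(map(E,E),tup3(float,E,E),map(bool,E))) =?= A.
Bind E := nat; substituting into the remaining equation gives: tup3(tup3(map(nat,nat),tup3(float,nat,nat),map(bool,nat)),char,tup3(map(nat,nat),tup3(float,nat,nat),map(bool,nat))) =?= A. Substituting into the earlier binding gives R := tup3(map(nat,nat),tup3(float,nat,nat),map(bool,nat)).
Bind A := tup3(tup3(map(nat,nat),tup3(float,nat,nat),map(bool,nat)),char,tup3(map(nat,nat),tup3(float,nat,nat),map(bool,nat))).
MGU = { R ↦ tup3(map(nat,nat),tup3(float,nat,nat),map(bool,nat)), S ↦ unit, T2 ↦ tup3(nat,bool,nat), S1 ↦ tup3(tup3(bool,int,float),tup3(float,unit,unit),tup3(float,unit,float)), B ↦ float, E ↦ nat, A ↦ tup3(tup3(map(nat,nat),tup3(float,nat,nat),map(bool,nat)),char,tup3(map(nat,nat),tup3(float,nat,nat),map(bool,nat))) }, so R ↦ tup3(map(nat,nat),tup3(float,nat,nat),map(bool,nat)).

tup3(map(nat,nat),tup3(float,nat,nat),map(bool,nat))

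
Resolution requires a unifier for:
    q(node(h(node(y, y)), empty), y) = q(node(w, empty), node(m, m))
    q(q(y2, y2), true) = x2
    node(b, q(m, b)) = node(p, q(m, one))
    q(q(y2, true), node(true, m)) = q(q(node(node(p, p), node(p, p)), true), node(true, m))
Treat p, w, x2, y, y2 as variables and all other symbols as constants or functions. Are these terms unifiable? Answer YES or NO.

NO

Decompose q/2: node(h(node(y, y)), empty) = node(w, empty),  y = node(m, m).
Decompose node/2: h(node(y, y)) = w,  empty = empty.
Bind w := h(node(y, y)); no other remaining equation mentions w.
Delete trivial equation empty = empty.
Bind y := node(m, m); no other remaining equation mentions y. Substituting into the earlier binding gives w := h(node(node(m, m), node(m, m))).
Bind x2 := q(q(y2, y2), true); no other remaining equation mentions x2.
Decompose node/2: b = p,  q(m, b) = q(m, one).
Bind p := b; substituting into the one remaining equation that mentions p gives: q(q(y2, true), node(true, m)) = q(q(node(node(b, b), node(b, b)), true), node(true, m)).
Decompose q/2: m = m,  b = one.
Delete trivial equation m = m.
Clash: constants b and one differ; no unifier exists.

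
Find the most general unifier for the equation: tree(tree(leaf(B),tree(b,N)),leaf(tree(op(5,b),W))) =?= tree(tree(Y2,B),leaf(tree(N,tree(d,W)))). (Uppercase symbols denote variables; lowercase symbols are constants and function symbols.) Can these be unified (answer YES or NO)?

Decompose tree/2: tree(leaf(B),tree(b,N)) =?= tree(Y2,B),  leaf(tree(op(5,b),W)) =?= leaf(tree(N,tree(d,W))).
Decompose tree/2: leaf(B) =?= Y2,  tree(b,N) =?= B.
Bind Y2 := leaf(B); no other remaining equation mentions Y2.
Bind B := tree(b,N); no other remaining equation mentions B. Substituting into the earlier binding gives Y2 := leaf(tree(b,N)).
Decompose leaf/1: tree(op(5,b),W) =?= tree(N,tree(d,W)).
Decompose tree/2: op(5,b) =?= N,  W =?= tree(d,W).
Bind N := op(5,b); no other remaining equation mentions N. Substituting into the earlier bindings gives Y2 := leaf(tree(b,op(5,b))), B := tree(b,op(5,b)).
Occurs check fails: W occurs in tree(d,W); the equation W =?= tree(d,W) has no finite solution.

NO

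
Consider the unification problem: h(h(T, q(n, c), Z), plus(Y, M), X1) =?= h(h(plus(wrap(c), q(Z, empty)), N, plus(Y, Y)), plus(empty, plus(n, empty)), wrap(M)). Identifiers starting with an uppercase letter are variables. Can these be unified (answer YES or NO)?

Decompose h/3: h(T, q(n, c), Z) =?= h(plus(wrap(c), q(Z, empty)), N, plus(Y, Y)),  plus(Y, M) =?= plus(empty, plus(n, empty)),  X1 =?= wrap(M).
Decompose h/3: T =?= plus(wrap(c), q(Z, empty)),  q(n, c) =?= N,  Z =?= plus(Y, Y).
Bind T := plus(wrap(c), q(Z, empty)); no other remaining equation mentions T.
Bind N := q(n, c); no other remaining equation mentions N.
Bind Z := plus(Y, Y); no other remaining equation mentions Z. Substituting into the earlier binding gives T := plus(wrap(c), q(plus(Y, Y), empty)).
Decompose plus/2: Y =?= empty,  M =?= plus(n, empty).
Bind Y := empty; no other remaining equation mentions Y. Substituting into the earlier bindings gives T := plus(wrap(c), q(plus(empty, empty), empty)), Z := plus(empty, empty).
Bind M := plus(n, empty); substituting into the remaining equation gives: X1 =?= wrap(plus(n, empty)).
Bind X1 := wrap(plus(n, empty)).
No equations remain and no clash or occurs-check failure arose, so a unifier exists.

YES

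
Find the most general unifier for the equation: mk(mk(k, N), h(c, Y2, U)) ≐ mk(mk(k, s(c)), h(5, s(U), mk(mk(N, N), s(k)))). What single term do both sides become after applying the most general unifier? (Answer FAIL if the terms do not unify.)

FAIL

Decompose mk/2: mk(k, N) ≐ mk(k, s(c)),  h(c, Y2, U) ≐ h(5, s(U), mk(mk(N, N), s(k))).
Decompose mk/2: k ≐ k,  N ≐ s(c).
Delete trivial equation k ≐ k.
Bind N := s(c); substituting into the remaining equation gives: h(c, Y2, U) ≐ h(5, s(U), mk(mk(s(c), s(c)), s(k))).
Decompose h/3: c ≐ 5,  Y2 ≐ s(U),  U ≐ mk(mk(s(c), s(c)), s(k)).
Clash: constants c and 5 differ; no unifier exists.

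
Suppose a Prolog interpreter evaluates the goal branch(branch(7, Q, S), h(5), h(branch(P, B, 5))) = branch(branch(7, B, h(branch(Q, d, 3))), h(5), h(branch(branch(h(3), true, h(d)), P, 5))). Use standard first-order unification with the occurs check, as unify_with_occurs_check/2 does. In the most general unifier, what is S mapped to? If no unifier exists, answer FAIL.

h(branch(branch(h(3), true, h(d)), d, 3))

Decompose branch/3: branch(7, Q, S) = branch(7, B, h(branch(Q, d, 3))),  h(5) = h(5),  h(branch(P, B, 5)) = h(branch(branch(h(3), true, h(d)), P, 5)).
Decompose branch/3: 7 = 7,  Q = B,  S = h(branch(Q, d, 3)).
Delete trivial equation 7 = 7.
Bind Q := B; substituting into the one remaining equation that mentions Q gives: S = h(branch(B, d, 3)).
Bind S := h(branch(B, d, 3)); no other remaining equation mentions S.
Delete trivial equation h(5) = h(5).
Decompose h/1: branch(P, B, 5) = branch(branch(h(3), true, h(d)), P, 5).
Decompose branch/3: P = branch(h(3), true, h(d)),  B = P,  5 = 5.
Bind P := branch(h(3), true, h(d)); substituting into the one remaining equation that mentions P gives: B = branch(h(3), true, h(d)).
Bind B := branch(h(3), true, h(d)); no other remaining equation mentions B. Substituting into the earlier bindings gives Q := branch(h(3), true, h(d)), S := h(branch(branch(h(3), true, h(d)), d, 3)).
Delete trivial equation 5 = 5.
MGU = { Q = branch(h(3), true, h(d)), S = h(branch(branch(h(3), true, h(d)), d, 3)), P = branch(h(3), true, h(d)), B = branch(h(3), true, h(d)) }, so S = h(branch(branch(h(3), true, h(d)), d, 3)).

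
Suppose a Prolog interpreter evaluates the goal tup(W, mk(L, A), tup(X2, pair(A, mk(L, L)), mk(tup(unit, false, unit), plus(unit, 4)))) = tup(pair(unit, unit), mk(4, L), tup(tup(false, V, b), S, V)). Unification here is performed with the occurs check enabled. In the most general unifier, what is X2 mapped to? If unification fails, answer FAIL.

Decompose tup/3: W = pair(unit, unit),  mk(L, A) = mk(4, L),  tup(X2, pair(A, mk(L, L)), mk(tup(unit, false, unit), plus(unit, 4))) = tup(tup(false, V, b), S, V).
Bind W := pair(unit, unit); no other remaining equation mentions W.
Decompose mk/2: L = 4,  A = L.
Bind L := 4; substituting into the remaining equations gives: A = 4,  tup(X2, pair(A, mk(4, 4)), mk(tup(unit, false, unit), plus(unit, 4))) = tup(tup(false, V, b), S, V).
Bind A := 4; substituting into the remaining equation gives: tup(X2, pair(4, mk(4, 4)), mk(tup(unit, false, unit), plus(unit, 4))) = tup(tup(false, V, b), S, V).
Decompose tup/3: X2 = tup(false, V, b),  pair(4, mk(4, 4)) = S,  mk(tup(unit, false, unit), plus(unit, 4)) = V.
Bind X2 := tup(false, V, b); no other remaining equation mentions X2.
Bind S := pair(4, mk(4, 4)); no other remaining equation mentions S.
Bind V := mk(tup(unit, false, unit), plus(unit, 4)). Substituting into the earlier binding gives X2 := tup(false, mk(tup(unit, false, unit), plus(unit, 4)), b).
MGU = { W = pair(unit, unit), L = 4, A = 4, X2 = tup(false, mk(tup(unit, false, unit), plus(unit, 4)), b), S = pair(4, mk(4, 4)), V = mk(tup(unit, false, unit), plus(unit, 4)) }, so X2 = tup(false, mk(tup(unit, false, unit), plus(unit, 4)), b).

tup(false, mk(tup(unit, false, unit), plus(unit, 4)), b)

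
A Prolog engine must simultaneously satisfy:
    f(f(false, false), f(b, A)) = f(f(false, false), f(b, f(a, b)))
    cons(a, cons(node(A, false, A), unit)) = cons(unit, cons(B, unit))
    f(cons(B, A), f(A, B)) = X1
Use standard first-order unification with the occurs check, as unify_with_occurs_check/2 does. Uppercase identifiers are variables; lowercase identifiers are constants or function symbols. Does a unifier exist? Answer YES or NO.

Decompose f/2: f(false, false) = f(false, false),  f(b, A) = f(b, f(a, b)).
Delete trivial equation f(false, false) = f(false, false).
Decompose f/2: b = b,  A = f(a, b).
Delete trivial equation b = b.
Bind A := f(a, b); substituting into the remaining equations gives: cons(a, cons(node(f(a, b), false, f(a, b)), unit)) = cons(unit, cons(B, unit)),  f(cons(B, f(a, b)), f(f(a, b), B)) = X1.
Decompose cons/2: a = unit,  cons(node(f(a, b), false, f(a, b)), unit) = cons(B, unit).
Clash: constants a and unit differ; no unifier exists.

NO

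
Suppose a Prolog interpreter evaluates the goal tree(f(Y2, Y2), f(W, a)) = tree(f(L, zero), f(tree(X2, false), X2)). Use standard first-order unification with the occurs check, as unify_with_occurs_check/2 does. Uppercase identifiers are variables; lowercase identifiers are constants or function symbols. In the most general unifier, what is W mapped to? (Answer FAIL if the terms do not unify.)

Decompose tree/2: f(Y2, Y2) = f(L, zero),  f(W, a) = f(tree(X2, false), X2).
Decompose f/2: Y2 = L,  Y2 = zero.
Bind Y2 := L; substituting into the one remaining equation that mentions Y2 gives: L = zero.
Bind L := zero; no other remaining equation mentions L. Substituting into the earlier binding gives Y2 := zero.
Decompose f/2: W = tree(X2, false),  a = X2.
Bind W := tree(X2, false); no other remaining equation mentions W.
Bind X2 := a. Substituting into the earlier binding gives W := tree(a, false).
MGU = { Y2 ↦ zero, L ↦ zero, W ↦ tree(a, false), X2 ↦ a }, so W ↦ tree(a, false).

tree(a, false)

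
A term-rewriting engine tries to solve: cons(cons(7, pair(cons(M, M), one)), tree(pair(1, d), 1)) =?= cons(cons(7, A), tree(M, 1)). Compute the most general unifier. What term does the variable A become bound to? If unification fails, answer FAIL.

Decompose cons/2: cons(7, pair(cons(M, M), one)) =?= cons(7, A),  tree(pair(1, d), 1) =?= tree(M, 1).
Decompose cons/2: 7 =?= 7,  pair(cons(M, M), one) =?= A.
Delete trivial equation 7 =?= 7.
Bind A := pair(cons(M, M), one); no other remaining equation mentions A.
Decompose tree/2: pair(1, d) =?= M,  1 =?= 1.
Bind M := pair(1, d); no other remaining equation mentions M. Substituting into the earlier binding gives A := pair(cons(pair(1, d), pair(1, d)), one).
Delete trivial equation 1 =?= 1.
MGU = { A -> pair(cons(pair(1, d), pair(1, d)), one), M -> pair(1, d) }, so A -> pair(cons(pair(1, d), pair(1, d)), one).

pair(cons(pair(1, d), pair(1, d)), one)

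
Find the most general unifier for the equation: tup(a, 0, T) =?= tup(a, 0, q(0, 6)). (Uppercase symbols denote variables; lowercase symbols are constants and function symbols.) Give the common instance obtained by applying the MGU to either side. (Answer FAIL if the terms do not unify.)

Decompose tup/3: a =?= a,  0 =?= 0,  T =?= q(0, 6).
Delete trivial equation a =?= a.
Delete trivial equation 0 =?= 0.
Bind T := q(0, 6).
Applying the MGU to either side gives tup(a, 0, q(0, 6)).

tup(a, 0, q(0, 6))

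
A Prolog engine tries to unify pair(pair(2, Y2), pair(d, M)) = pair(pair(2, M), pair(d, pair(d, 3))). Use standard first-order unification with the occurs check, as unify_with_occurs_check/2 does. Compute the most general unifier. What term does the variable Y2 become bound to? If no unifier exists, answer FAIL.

pair(d, 3)

Decompose pair/2: pair(2, Y2) = pair(2, M),  pair(d, M) = pair(d, pair(d, 3)).
Decompose pair/2: 2 = 2,  Y2 = M.
Delete trivial equation 2 = 2.
Bind Y2 := M; no other remaining equation mentions Y2.
Decompose pair/2: d = d,  M = pair(d, 3).
Delete trivial equation d = d.
Bind M := pair(d, 3). Substituting into the earlier binding gives Y2 := pair(d, 3).
MGU = { Y2 -> pair(d, 3), M -> pair(d, 3) }, so Y2 -> pair(d, 3).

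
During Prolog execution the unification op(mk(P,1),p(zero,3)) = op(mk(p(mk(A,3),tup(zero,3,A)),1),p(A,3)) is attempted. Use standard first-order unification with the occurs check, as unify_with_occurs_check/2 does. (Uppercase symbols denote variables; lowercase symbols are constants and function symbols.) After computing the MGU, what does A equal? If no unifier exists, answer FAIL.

Decompose op/2: mk(P,1) = mk(p(mk(A,3),tup(zero,3,A)),1),  p(zero,3) = p(A,3).
Decompose mk/2: P = p(mk(A,3),tup(zero,3,A)),  1 = 1.
Bind P := p(mk(A,3),tup(zero,3,A)); no other remaining equation mentions P.
Delete trivial equation 1 = 1.
Decompose p/2: zero = A,  3 = 3.
Bind A := zero; no other remaining equation mentions A. Substituting into the earlier binding gives P := p(mk(zero,3),tup(zero,3,zero)).
Delete trivial equation 3 = 3.
MGU = { P -> p(mk(zero,3),tup(zero,3,zero)), A -> zero }, so A -> zero.

zero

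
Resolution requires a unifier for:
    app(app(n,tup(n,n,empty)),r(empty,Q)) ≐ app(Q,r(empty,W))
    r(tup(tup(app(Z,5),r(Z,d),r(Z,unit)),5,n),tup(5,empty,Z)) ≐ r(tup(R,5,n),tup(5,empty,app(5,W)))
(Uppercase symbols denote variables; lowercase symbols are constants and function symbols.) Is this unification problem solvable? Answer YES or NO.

Decompose app/2: app(n,tup(n,n,empty)) ≐ Q,  r(empty,Q) ≐ r(empty,W).
Bind Q := app(n,tup(n,n,empty)); substituting into the one remaining equation that mentions Q gives: r(empty,app(n,tup(n,n,empty))) ≐ r(empty,W).
Decompose r/2: empty ≐ empty,  app(n,tup(n,n,empty)) ≐ W.
Delete trivial equation empty ≐ empty.
Bind W := app(n,tup(n,n,empty)); substituting into the remaining equation gives: r(tup(tup(app(Z,5),r(Z,d),r(Z,unit)),5,n),tup(5,empty,Z)) ≐ r(tup(R,5,n),tup(5,empty,app(5,app(n,tup(n,n,empty))))).
Decompose r/2: tup(tup(app(Z,5),r(Z,d),r(Z,unit)),5,n) ≐ tup(R,5,n),  tup(5,empty,Z) ≐ tup(5,empty,app(5,app(n,tup(n,n,empty)))).
Decompose tup/3: tup(app(Z,5),r(Z,d),r(Z,unit)) ≐ R,  5 ≐ 5,  n ≐ n.
Bind R := tup(app(Z,5),r(Z,d),r(Z,unit)); no other remaining equation mentions R.
Delete trivial equation 5 ≐ 5.
Delete trivial equation n ≐ n.
Decompose tup/3: 5 ≐ 5,  empty ≐ empty,  Z ≐ app(5,app(n,tup(n,n,empty))).
Delete trivial equation 5 ≐ 5.
Delete trivial equation empty ≐ empty.
Bind Z := app(5,app(n,tup(n,n,empty))). Substituting into the earlier binding gives R := tup(app(app(5,app(n,tup(n,n,empty))),5),r(app(5,app(n,tup(n,n,empty))),d),r(app(5,app(n,tup(n,n,empty))),unit)).
No equations remain and no clash or occurs-check failure arose, so a unifier exists.

YES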